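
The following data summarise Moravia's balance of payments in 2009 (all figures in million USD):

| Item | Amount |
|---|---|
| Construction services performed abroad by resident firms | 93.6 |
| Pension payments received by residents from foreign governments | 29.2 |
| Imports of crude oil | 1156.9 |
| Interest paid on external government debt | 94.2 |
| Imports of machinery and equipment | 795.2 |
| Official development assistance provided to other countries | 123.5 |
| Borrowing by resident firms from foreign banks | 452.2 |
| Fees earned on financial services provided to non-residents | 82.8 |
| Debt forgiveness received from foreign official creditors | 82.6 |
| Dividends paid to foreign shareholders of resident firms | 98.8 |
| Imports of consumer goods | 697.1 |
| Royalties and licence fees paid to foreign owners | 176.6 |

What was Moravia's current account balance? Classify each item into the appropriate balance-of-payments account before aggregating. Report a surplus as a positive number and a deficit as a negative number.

-2936.7

Goods: -1156.9 - 697.1 - 795.2 = -2649.2
Services: -176.6 + 93.6 + 82.8 = -0.2
Primary income: -98.8 - 94.2 = -193.0
Secondary income: 29.2 - 123.5 = -94.3
Current account = (-2649.2) + (-0.2) + (-193.0) + (-94.3) = -2936.7
(Excluded from the current account — financial account: borrowing by resident firms from foreign banks 452.2; capital account: debt forgiveness received from foreign official creditors 82.6.)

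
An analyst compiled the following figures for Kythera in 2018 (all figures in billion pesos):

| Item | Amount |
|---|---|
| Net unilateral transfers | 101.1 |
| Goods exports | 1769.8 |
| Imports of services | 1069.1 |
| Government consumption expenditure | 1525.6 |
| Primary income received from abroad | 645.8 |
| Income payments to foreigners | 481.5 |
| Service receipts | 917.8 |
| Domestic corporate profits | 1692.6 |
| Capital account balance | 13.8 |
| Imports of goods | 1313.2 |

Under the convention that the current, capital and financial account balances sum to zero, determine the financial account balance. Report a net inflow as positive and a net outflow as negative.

-584.5

Goods balance = 1769.8 - 1313.2 = 456.6
Services balance = 917.8 - 1069.1 = -151.3
Trade balance (goods + services) = 456.6 + (-151.3) = 305.3
Net primary income = 645.8 - 481.5 = 164.3
Net secondary income = 101.1
Current account = 305.3 + 164.3 + 101.1 = 570.7
Financial account = -(570.7 + 13.8) = -584.5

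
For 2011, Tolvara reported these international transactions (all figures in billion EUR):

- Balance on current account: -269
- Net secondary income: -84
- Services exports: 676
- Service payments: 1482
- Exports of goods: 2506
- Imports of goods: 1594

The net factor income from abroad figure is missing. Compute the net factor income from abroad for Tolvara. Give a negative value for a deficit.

-291

Current account = goods balance + services balance + net primary income + net secondary income
Sum of the known components = 22
Net factor income from abroad = CA - (known components) = -269 - 22 = -291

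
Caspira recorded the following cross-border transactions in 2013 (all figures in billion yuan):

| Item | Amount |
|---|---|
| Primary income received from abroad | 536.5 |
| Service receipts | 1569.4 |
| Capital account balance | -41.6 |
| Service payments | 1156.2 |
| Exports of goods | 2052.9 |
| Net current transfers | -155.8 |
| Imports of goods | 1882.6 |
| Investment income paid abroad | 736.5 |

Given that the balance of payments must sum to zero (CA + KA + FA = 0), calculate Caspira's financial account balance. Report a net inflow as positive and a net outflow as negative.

Goods balance = 2052.9 - 1882.6 = 170.3
Services balance = 1569.4 - 1156.2 = 413.2
Trade balance (goods + services) = 170.3 + 413.2 = 583.5
Net primary income = 536.5 - 736.5 = -200.0
Net secondary income = -155.8
Current account = 583.5 + (-200.0) + (-155.8) = 227.7
Financial account = -(227.7 + (-41.6)) = -186.1

-186.1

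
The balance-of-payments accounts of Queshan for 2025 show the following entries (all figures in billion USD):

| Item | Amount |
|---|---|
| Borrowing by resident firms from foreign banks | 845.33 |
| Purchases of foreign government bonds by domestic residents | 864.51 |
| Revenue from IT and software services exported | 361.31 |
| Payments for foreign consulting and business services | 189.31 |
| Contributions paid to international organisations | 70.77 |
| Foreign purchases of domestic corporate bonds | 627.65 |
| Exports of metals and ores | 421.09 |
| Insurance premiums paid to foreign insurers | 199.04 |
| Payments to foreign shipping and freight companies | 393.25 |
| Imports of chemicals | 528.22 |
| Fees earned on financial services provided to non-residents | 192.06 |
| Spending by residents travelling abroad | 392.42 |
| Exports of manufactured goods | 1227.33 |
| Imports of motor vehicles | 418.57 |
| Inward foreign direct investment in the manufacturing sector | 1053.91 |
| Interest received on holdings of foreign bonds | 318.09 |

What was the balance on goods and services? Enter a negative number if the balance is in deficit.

Goods: -528.22 + 421.09 - 418.57 + 1227.33 = 701.63
Services: 361.31 + 192.06 - 189.31 - 392.42 - 199.04 - 393.25 = -620.65
Trade balance = 701.63 + (-620.65) = 80.98
(Excluded from the trade balance — financial account: borrowing by resident firms from foreign banks 845.33, purchases of foreign government bonds by domestic residents 864.51, foreign purchases of domestic corporate bonds 627.65, inward foreign direct investment in the manufacturing sector 1053.91; secondary income: contributions paid to international organisations 70.77; primary income: interest received on holdings of foreign bonds 318.09.)

80.98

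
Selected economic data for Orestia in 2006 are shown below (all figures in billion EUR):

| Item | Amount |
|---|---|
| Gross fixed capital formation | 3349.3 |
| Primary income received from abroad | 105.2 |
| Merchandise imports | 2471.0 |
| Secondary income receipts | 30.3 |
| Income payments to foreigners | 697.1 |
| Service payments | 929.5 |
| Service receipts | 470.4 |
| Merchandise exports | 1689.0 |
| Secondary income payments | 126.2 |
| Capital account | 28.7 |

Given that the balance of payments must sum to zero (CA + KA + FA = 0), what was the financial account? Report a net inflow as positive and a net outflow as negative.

1900.2

Goods balance = 1689.0 - 2471.0 = -782.0
Services balance = 470.4 - 929.5 = -459.1
Trade balance (goods + services) = -782.0 + (-459.1) = -1241.1
Net primary income = 105.2 - 697.1 = -591.9
Net secondary income = 30.3 - 126.2 = -95.9
Current account = -1241.1 + (-591.9) + (-95.9) = -1928.9
Financial account = -(-1928.9 + 28.7) = 1900.2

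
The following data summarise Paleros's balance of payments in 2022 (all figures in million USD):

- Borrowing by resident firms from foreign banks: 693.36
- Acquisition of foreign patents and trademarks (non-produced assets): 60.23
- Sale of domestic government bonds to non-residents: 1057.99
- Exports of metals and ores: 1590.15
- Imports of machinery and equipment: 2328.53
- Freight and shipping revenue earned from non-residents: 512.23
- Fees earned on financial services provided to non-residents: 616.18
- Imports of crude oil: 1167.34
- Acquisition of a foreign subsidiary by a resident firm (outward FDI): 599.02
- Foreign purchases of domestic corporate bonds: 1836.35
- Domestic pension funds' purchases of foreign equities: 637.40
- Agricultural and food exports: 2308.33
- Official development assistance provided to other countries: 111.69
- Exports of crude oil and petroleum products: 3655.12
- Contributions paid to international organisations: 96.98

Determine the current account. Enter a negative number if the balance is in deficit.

4977.47

Goods: -1167.34 + 1590.15 + 2308.33 - 2328.53 + 3655.12 = 4057.73
Services: 512.23 + 616.18 = 1128.41
Secondary income: -96.98 - 111.69 = -208.67
Current account = 4057.73 + 1128.41 + (-208.67) = 4977.47
(Excluded from the current account — financial account: borrowing by resident firms from foreign banks 693.36, sale of domestic government bonds to non-residents 1057.99, acquisition of a foreign subsidiary by a resident firm (outward FDI) 599.02, foreign purchases of domestic corporate bonds 1836.35, domestic pension funds' purchases of foreign equities 637.40; capital account: acquisition of foreign patents and trademarks (non-produced assets) 60.23.)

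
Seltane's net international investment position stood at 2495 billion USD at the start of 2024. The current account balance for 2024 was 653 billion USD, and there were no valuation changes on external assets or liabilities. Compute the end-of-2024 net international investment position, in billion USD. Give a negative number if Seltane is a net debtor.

With no valuation effects, change in NIIP = current account = 653
End-of-year NIIP = 2495 + 653 = 3148

3148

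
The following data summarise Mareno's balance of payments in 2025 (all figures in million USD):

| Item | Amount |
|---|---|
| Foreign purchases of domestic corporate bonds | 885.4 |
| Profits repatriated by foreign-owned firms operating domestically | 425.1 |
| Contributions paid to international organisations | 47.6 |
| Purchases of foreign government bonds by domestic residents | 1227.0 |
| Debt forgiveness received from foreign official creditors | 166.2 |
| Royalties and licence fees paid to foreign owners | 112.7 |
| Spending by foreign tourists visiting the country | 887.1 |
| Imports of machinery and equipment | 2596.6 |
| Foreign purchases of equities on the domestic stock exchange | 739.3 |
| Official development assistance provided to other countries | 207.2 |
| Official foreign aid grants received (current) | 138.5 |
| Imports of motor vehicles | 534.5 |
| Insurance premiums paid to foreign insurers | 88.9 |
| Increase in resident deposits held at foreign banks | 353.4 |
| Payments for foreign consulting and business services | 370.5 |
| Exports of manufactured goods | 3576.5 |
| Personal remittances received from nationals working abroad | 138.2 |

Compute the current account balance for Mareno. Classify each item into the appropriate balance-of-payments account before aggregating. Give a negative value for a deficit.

357.2

Goods: 3576.5 - 534.5 - 2596.6 = 445.4
Services: -370.5 - 88.9 - 112.7 + 887.1 = 315.0
Primary income: -425.1
Secondary income: 138.2 + 138.5 - 47.6 - 207.2 = 21.9
Current account = 445.4 + 315.0 + (-425.1) + 21.9 = 357.2
(Excluded from the current account — financial account: foreign purchases of domestic corporate bonds 885.4, purchases of foreign government bonds by domestic residents 1227.0, foreign purchases of equities on the domestic stock exchange 739.3, increase in resident deposits held at foreign banks 353.4; capital account: debt forgiveness received from foreign official creditors 166.2.)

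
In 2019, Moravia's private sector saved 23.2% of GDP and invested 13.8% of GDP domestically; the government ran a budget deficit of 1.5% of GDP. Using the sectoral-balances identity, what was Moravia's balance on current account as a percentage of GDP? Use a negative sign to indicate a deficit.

7.9

By the sectoral-balances identity, CA = (S_private - I) + (T - G).
Private balance = 23.2 - 13.8 = 9.4
Government balance (T - G) = -1.5
CA = 9.4 + (-1.5) = 7.9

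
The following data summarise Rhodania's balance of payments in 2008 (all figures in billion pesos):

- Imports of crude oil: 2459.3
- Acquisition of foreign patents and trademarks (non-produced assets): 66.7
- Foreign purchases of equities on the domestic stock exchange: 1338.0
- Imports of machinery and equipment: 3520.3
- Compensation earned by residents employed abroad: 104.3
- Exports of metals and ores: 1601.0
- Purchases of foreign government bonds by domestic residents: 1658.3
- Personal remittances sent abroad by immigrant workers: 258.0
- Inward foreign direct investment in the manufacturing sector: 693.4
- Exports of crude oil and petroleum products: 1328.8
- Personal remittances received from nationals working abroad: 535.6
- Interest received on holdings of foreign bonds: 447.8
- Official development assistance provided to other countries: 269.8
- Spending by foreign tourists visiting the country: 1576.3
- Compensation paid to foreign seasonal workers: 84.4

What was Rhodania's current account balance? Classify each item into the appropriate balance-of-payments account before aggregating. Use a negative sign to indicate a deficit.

-998.0

Goods: 1328.8 - 2459.3 + 1601.0 - 3520.3 = -3049.8
Services: 1576.3
Primary income: 447.8 + 104.3 - 84.4 = 467.7
Secondary income: -269.8 - 258.0 + 535.6 = 7.8
Current account = (-3049.8) + 1576.3 + 467.7 + 7.8 = -998.0
(Excluded from the current account — capital account: acquisition of foreign patents and trademarks (non-produced assets) 66.7; financial account: foreign purchases of equities on the domestic stock exchange 1338.0, purchases of foreign government bonds by domestic residents 1658.3, inward foreign direct investment in the manufacturing sector 693.4.)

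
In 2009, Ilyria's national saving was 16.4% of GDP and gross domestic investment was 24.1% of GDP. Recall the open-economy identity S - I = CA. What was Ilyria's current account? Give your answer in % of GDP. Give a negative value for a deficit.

S - I = CA (net lending to the rest of the world).
CA = S - I = 16.4 - 24.1 = -7.7

-7.7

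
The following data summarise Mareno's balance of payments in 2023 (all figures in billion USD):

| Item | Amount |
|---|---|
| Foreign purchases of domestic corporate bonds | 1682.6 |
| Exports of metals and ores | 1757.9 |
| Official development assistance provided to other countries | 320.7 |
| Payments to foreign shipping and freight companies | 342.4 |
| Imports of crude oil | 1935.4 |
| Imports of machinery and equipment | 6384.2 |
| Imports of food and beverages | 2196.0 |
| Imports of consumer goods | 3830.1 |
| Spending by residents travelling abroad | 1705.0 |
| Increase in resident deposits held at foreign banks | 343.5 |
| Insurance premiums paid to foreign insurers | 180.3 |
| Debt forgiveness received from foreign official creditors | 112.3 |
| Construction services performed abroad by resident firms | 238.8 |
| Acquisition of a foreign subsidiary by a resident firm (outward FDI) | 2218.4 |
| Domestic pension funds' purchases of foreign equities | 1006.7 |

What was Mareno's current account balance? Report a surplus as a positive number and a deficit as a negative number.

Goods: 1757.9 - 1935.4 - 3830.1 - 6384.2 - 2196.0 = -12587.8
Services: -180.3 - 1705.0 - 342.4 + 238.8 = -1988.9
Secondary income: -320.7
Current account = (-12587.8) + (-1988.9) + (-320.7) = -14897.4
(Excluded from the current account — financial account: foreign purchases of domestic corporate bonds 1682.6, increase in resident deposits held at foreign banks 343.5, acquisition of a foreign subsidiary by a resident firm (outward FDI) 2218.4, domestic pension funds' purchases of foreign equities 1006.7; capital account: debt forgiveness received from foreign official creditors 112.3.)

-14897.4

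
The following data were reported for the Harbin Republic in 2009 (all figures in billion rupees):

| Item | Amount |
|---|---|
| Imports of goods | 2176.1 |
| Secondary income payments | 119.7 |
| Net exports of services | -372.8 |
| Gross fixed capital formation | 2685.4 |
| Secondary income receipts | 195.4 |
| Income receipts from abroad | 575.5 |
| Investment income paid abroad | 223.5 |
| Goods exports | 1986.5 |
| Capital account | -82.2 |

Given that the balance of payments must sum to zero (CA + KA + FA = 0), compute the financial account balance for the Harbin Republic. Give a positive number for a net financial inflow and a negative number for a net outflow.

216.9

Goods balance = 1986.5 - 2176.1 = -189.6
Services balance = -372.8
Trade balance (goods + services) = -189.6 + (-372.8) = -562.4
Net primary income = 575.5 - 223.5 = 352.0
Net secondary income = 195.4 - 119.7 = 75.7
Current account = -562.4 + 352.0 + 75.7 = -134.7
Financial account = -(-134.7 + (-82.2)) = 216.9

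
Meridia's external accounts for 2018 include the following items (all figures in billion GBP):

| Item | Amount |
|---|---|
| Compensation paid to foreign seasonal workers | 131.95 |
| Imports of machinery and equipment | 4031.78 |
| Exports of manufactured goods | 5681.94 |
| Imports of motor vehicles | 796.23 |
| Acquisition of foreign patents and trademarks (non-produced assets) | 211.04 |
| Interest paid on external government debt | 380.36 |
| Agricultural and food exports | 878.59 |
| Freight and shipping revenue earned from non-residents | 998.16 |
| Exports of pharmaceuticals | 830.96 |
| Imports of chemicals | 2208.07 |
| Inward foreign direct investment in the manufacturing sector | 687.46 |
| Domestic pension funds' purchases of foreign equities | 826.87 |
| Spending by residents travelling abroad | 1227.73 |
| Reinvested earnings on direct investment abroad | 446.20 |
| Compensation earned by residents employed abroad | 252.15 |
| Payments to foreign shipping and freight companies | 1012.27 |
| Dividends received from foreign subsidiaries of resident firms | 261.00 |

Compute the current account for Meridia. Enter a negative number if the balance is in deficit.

-439.39

Goods: 5681.94 + 878.59 - 2208.07 - 4031.78 + 830.96 - 796.23 = 355.41
Services: -1012.27 - 1227.73 + 998.16 = -1241.84
Primary income: 446.20 + 261.00 + 252.15 - 131.95 - 380.36 = 447.04
Current account = 355.41 + (-1241.84) + 447.04 = -439.39
(Excluded from the current account — capital account: acquisition of foreign patents and trademarks (non-produced assets) 211.04; financial account: inward foreign direct investment in the manufacturing sector 687.46, domestic pension funds' purchases of foreign equities 826.87.)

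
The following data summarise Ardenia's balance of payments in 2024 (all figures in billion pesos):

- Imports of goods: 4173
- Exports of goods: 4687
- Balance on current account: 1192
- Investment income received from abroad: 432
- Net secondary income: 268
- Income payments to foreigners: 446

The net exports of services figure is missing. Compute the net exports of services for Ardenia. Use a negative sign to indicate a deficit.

Current account = goods balance + services balance + net primary income + net secondary income
Sum of the known components = 768
Net exports of services = CA - (known components) = 1192 - 768 = 424

424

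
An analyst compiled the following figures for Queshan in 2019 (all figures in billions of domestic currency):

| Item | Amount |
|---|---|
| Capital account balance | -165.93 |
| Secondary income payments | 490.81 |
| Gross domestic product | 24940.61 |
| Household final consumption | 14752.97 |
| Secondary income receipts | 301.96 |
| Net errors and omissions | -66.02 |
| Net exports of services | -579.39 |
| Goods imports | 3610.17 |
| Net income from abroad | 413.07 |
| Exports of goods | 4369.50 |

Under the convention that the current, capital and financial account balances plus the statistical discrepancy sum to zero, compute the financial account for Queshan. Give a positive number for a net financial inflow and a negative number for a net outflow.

-172.21

Goods balance = 4369.50 - 3610.17 = 759.33
Services balance = -579.39
Trade balance (goods + services) = 759.33 + (-579.39) = 179.94
Net primary income = 413.07
Net secondary income = 301.96 - 490.81 = -188.85
Current account = 179.94 + 413.07 + (-188.85) = 404.16
Financial account = -(404.16 + (-165.93) + (-66.02)) = -172.21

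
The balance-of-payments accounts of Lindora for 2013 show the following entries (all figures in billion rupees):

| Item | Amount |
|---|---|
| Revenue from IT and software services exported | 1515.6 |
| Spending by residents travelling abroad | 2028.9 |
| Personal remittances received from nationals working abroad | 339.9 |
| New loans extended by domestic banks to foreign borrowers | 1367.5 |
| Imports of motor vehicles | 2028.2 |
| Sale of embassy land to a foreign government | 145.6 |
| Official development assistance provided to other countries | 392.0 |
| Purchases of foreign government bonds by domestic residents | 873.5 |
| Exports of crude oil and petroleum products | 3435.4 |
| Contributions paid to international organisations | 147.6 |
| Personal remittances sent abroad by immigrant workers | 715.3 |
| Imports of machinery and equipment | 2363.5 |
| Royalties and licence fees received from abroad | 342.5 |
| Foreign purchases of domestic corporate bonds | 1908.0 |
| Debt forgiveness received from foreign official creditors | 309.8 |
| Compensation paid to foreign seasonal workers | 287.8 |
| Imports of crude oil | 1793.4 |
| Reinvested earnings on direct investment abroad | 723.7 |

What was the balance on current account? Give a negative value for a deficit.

Goods: -2028.2 - 2363.5 - 1793.4 + 3435.4 = -2749.7
Services: 1515.6 + 342.5 - 2028.9 = -170.8
Primary income: -287.8 + 723.7 = 435.9
Secondary income: 339.9 - 715.3 - 147.6 - 392.0 = -915.0
Current account = (-2749.7) + (-170.8) + 435.9 + (-915.0) = -3399.6
(Excluded from the current account — financial account: new loans extended by domestic banks to foreign borrowers 1367.5, purchases of foreign government bonds by domestic residents 873.5, foreign purchases of domestic corporate bonds 1908.0; capital account: sale of embassy land to a foreign government 145.6, debt forgiveness received from foreign official creditors 309.8.)

-3399.6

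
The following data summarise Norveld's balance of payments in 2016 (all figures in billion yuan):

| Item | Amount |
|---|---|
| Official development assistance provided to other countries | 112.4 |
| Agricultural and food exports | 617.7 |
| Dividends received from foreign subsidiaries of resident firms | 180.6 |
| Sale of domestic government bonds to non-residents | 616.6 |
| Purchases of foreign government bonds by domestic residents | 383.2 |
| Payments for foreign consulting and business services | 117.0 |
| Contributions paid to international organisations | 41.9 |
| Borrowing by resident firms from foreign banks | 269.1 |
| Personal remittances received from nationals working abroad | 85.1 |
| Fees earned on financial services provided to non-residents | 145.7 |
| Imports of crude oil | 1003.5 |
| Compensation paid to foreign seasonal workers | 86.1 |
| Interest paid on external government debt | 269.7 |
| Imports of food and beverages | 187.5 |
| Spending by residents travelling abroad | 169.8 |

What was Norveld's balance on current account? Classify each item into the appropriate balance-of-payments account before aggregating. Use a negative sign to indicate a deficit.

-958.8

Goods: 617.7 - 1003.5 - 187.5 = -573.3
Services: 145.7 - 169.8 - 117.0 = -141.1
Primary income: -269.7 + 180.6 - 86.1 = -175.2
Secondary income: 85.1 - 41.9 - 112.4 = -69.2
Current account = (-573.3) + (-141.1) + (-175.2) + (-69.2) = -958.8
(Excluded from the current account — financial account: sale of domestic government bonds to non-residents 616.6, purchases of foreign government bonds by domestic residents 383.2, borrowing by resident firms from foreign banks 269.1.)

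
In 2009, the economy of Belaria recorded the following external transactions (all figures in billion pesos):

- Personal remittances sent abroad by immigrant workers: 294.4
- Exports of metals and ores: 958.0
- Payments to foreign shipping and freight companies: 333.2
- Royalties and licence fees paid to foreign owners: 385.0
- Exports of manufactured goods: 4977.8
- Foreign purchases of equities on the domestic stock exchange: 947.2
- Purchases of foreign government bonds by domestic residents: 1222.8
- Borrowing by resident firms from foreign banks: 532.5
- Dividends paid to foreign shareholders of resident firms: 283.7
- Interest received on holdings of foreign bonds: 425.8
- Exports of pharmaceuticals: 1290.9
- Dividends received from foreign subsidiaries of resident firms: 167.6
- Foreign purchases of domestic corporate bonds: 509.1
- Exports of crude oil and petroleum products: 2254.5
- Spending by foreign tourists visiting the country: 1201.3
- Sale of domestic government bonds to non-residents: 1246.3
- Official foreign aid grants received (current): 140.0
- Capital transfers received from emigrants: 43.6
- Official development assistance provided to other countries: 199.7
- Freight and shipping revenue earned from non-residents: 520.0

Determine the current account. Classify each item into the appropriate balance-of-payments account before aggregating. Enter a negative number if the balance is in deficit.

10439.9

Goods: 958.0 + 2254.5 + 4977.8 + 1290.9 = 9481.2
Services: 520.0 + 1201.3 - 333.2 - 385.0 = 1003.1
Primary income: 167.6 - 283.7 + 425.8 = 309.7
Secondary income: -294.4 + 140.0 - 199.7 = -354.1
Current account = 9481.2 + 1003.1 + 309.7 + (-354.1) = 10439.9
(Excluded from the current account — financial account: foreign purchases of equities on the domestic stock exchange 947.2, purchases of foreign government bonds by domestic residents 1222.8, borrowing by resident firms from foreign banks 532.5, foreign purchases of domestic corporate bonds 509.1, sale of domestic government bonds to non-residents 1246.3; capital account: capital transfers received from emigrants 43.6.)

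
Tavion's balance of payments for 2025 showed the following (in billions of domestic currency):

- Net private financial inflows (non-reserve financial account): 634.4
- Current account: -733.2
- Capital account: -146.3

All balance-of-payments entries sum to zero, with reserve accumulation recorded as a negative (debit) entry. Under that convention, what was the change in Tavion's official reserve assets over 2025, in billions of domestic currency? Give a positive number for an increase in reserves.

Official reserve transactions balance = -((-733.2) + (-146.3) + 634.4) = 245.1
An accumulation of reserves is recorded as a debit (negative entry), so the change in the stock of reserves is the negative of that balance.
Change in official reserves = -(245.1) = -245.1

-245.1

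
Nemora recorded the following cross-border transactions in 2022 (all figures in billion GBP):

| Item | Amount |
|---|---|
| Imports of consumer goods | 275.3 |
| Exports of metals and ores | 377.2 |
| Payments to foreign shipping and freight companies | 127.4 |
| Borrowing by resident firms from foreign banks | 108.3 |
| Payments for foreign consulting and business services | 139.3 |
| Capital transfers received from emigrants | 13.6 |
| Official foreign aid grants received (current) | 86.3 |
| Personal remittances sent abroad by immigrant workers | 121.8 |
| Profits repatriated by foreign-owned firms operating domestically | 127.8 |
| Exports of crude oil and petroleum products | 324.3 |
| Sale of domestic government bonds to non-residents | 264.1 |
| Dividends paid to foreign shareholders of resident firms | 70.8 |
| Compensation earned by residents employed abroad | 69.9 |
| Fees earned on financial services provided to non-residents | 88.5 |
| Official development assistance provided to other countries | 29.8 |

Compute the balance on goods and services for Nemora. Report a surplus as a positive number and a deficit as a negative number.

Goods: 324.3 + 377.2 - 275.3 = 426.2
Services: 88.5 - 127.4 - 139.3 = -178.2
Trade balance = 426.2 + (-178.2) = 248.0
(Excluded from the trade balance — financial account: borrowing by resident firms from foreign banks 108.3, sale of domestic government bonds to non-residents 264.1; capital account: capital transfers received from emigrants 13.6; secondary income: official foreign aid grants received (current) 86.3, personal remittances sent abroad by immigrant workers 121.8, official development assistance provided to other countries 29.8; primary income: profits repatriated by foreign-owned firms operating domestically 127.8, dividends paid to foreign shareholders of resident firms 70.8, compensation earned by residents employed abroad 69.9.)

248.0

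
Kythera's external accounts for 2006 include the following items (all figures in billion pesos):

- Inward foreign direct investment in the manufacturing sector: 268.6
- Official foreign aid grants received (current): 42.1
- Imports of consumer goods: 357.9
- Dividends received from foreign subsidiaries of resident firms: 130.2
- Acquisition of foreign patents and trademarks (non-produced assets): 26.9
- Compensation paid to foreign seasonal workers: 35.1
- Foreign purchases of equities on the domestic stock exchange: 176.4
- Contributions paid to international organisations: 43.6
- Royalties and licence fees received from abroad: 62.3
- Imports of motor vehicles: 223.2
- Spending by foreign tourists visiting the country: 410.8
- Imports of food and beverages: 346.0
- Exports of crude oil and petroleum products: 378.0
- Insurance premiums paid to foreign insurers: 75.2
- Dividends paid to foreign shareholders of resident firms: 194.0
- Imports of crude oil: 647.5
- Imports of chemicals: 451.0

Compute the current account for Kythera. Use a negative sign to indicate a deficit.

-1350.1

Goods: -346.0 - 647.5 + 378.0 - 451.0 - 357.9 - 223.2 = -1647.6
Services: 410.8 + 62.3 - 75.2 = 397.9
Primary income: -194.0 - 35.1 + 130.2 = -98.9
Secondary income: -43.6 + 42.1 = -1.5
Current account = (-1647.6) + 397.9 + (-98.9) + (-1.5) = -1350.1
(Excluded from the current account — financial account: inward foreign direct investment in the manufacturing sector 268.6, foreign purchases of equities on the domestic stock exchange 176.4; capital account: acquisition of foreign patents and trademarks (non-produced assets) 26.9.)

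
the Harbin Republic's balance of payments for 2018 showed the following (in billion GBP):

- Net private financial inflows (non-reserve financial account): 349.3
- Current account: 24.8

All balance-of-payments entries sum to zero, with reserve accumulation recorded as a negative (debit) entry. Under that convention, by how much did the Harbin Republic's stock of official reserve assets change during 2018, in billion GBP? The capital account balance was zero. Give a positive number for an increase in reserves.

374.1

Official reserve transactions balance = -(24.8 + 349.3) = -374.1
An accumulation of reserves is recorded as a debit (negative entry), so the change in the stock of reserves is the negative of that balance.
Change in official reserves = -(-374.1) = 374.1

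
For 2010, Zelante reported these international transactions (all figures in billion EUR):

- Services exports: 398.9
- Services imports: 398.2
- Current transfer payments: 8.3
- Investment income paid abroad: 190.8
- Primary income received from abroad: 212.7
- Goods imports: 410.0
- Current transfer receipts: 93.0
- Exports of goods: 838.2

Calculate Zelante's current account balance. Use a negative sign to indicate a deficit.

535.5

Goods balance = 838.2 - 410.0 = 428.2
Services balance = 398.9 - 398.2 = 0.7
Trade balance (goods + services) = 428.2 + 0.7 = 428.9
Net primary income = 212.7 - 190.8 = 21.9
Net secondary income = 93.0 - 8.3 = 84.7
Current account = 428.9 + 21.9 + 84.7 = 535.5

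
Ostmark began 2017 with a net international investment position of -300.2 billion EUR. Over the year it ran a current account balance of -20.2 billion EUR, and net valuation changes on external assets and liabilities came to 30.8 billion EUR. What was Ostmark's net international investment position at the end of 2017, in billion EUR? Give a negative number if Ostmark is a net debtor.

Change in NIIP = current account + net valuation change = -20.2 + 30.8 = 10.6
End-of-year NIIP = -300.2 + 10.6 = -289.6

-289.6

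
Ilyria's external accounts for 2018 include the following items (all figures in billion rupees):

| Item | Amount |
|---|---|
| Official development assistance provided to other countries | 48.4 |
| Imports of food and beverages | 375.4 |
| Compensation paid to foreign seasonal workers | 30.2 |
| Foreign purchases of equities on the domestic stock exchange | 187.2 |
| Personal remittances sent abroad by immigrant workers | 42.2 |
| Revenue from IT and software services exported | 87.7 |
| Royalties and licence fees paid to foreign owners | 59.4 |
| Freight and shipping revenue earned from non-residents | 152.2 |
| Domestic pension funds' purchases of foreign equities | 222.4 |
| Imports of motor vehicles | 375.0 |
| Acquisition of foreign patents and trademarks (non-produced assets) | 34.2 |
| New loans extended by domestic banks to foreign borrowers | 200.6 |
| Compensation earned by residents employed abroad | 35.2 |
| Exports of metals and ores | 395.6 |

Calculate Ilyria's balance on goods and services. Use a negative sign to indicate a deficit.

-174.3

Goods: -375.4 + 395.6 - 375.0 = -354.8
Services: 87.7 + 152.2 - 59.4 = 180.5
Trade balance = -354.8 + 180.5 = -174.3
(Excluded from the trade balance — secondary income: official development assistance provided to other countries 48.4, personal remittances sent abroad by immigrant workers 42.2; primary income: compensation paid to foreign seasonal workers 30.2, compensation earned by residents employed abroad 35.2; financial account: foreign purchases of equities on the domestic stock exchange 187.2, domestic pension funds' purchases of foreign equities 222.4, new loans extended by domestic banks to foreign borrowers 200.6; capital account: acquisition of foreign patents and trademarks (non-produced assets) 34.2.)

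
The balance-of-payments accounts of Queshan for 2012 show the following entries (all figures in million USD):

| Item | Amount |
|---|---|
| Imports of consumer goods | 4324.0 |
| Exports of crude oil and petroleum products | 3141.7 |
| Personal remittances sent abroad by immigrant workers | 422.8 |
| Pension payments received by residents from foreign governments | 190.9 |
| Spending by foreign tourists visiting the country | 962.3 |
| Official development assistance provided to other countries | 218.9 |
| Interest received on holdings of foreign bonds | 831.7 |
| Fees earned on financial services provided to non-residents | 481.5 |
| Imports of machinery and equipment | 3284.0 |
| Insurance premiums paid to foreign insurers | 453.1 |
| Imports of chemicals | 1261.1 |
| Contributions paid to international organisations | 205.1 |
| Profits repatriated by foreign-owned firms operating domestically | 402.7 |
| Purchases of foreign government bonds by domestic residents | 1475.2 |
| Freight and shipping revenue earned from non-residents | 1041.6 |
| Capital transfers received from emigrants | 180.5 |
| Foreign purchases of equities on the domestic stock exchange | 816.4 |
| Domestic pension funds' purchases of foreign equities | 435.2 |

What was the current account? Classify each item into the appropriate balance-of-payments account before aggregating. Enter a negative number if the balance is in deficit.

-3922.0

Goods: -4324.0 + 3141.7 - 3284.0 - 1261.1 = -5727.4
Services: 962.3 + 1041.6 + 481.5 - 453.1 = 2032.3
Primary income: -402.7 + 831.7 = 429.0
Secondary income: 190.9 - 205.1 - 422.8 - 218.9 = -655.9
Current account = (-5727.4) + 2032.3 + 429.0 + (-655.9) = -3922.0
(Excluded from the current account — financial account: purchases of foreign government bonds by domestic residents 1475.2, foreign purchases of equities on the domestic stock exchange 816.4, domestic pension funds' purchases of foreign equities 435.2; capital account: capital transfers received from emigrants 180.5.)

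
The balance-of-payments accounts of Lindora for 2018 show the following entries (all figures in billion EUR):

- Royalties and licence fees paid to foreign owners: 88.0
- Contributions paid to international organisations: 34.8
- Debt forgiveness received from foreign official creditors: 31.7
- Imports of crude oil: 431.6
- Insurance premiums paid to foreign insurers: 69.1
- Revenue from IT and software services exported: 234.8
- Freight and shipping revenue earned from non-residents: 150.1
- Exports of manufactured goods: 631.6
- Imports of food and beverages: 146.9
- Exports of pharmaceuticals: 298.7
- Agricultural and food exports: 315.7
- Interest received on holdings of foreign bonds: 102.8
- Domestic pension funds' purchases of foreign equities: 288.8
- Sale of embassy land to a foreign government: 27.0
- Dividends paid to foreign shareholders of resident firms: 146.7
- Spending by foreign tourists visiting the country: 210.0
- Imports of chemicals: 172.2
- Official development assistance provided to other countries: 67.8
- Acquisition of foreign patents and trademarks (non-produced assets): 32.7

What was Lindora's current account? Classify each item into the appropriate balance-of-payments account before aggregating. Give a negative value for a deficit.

Goods: 631.6 + 298.7 - 172.2 - 146.9 - 431.6 + 315.7 = 495.3
Services: 210.0 - 69.1 + 150.1 + 234.8 - 88.0 = 437.8
Primary income: 102.8 - 146.7 = -43.9
Secondary income: -67.8 - 34.8 = -102.6
Current account = 495.3 + 437.8 + (-43.9) + (-102.6) = 786.6
(Excluded from the current account — capital account: debt forgiveness received from foreign official creditors 31.7, sale of embassy land to a foreign government 27.0, acquisition of foreign patents and trademarks (non-produced assets) 32.7; financial account: domestic pension funds' purchases of foreign equities 288.8.)

786.6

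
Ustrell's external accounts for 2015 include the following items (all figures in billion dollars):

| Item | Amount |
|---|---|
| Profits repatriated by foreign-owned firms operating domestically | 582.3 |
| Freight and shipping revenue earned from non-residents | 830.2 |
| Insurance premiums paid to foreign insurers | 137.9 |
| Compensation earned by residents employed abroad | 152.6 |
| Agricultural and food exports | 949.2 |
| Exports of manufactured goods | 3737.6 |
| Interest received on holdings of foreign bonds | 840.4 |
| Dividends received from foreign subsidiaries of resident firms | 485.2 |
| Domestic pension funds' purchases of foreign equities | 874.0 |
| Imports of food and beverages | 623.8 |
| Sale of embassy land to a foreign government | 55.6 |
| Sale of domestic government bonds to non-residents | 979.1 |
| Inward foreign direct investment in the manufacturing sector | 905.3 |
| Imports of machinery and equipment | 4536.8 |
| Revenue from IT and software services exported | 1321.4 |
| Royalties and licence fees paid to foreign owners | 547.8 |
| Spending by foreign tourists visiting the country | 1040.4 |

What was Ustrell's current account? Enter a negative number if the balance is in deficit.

2928.4

Goods: -4536.8 + 3737.6 + 949.2 - 623.8 = -473.8
Services: 1321.4 + 1040.4 - 547.8 - 137.9 + 830.2 = 2506.3
Primary income: 840.4 + 485.2 + 152.6 - 582.3 = 895.9
Current account = (-473.8) + 2506.3 + 895.9 = 2928.4
(Excluded from the current account — financial account: domestic pension funds' purchases of foreign equities 874.0, sale of domestic government bonds to non-residents 979.1, inward foreign direct investment in the manufacturing sector 905.3; capital account: sale of embassy land to a foreign government 55.6.)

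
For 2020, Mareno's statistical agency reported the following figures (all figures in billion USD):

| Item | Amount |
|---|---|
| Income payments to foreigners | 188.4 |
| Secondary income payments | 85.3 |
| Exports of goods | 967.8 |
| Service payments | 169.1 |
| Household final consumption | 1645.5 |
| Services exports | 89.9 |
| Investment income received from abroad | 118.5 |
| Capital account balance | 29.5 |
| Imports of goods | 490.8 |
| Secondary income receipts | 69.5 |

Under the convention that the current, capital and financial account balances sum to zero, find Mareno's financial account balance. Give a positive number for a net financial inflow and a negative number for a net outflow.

Goods balance = 967.8 - 490.8 = 477.0
Services balance = 89.9 - 169.1 = -79.2
Trade balance (goods + services) = 477.0 + (-79.2) = 397.8
Net primary income = 118.5 - 188.4 = -69.9
Net secondary income = 69.5 - 85.3 = -15.8
Current account = 397.8 + (-69.9) + (-15.8) = 312.1
Financial account = -(312.1 + 29.5) = -341.6

-341.6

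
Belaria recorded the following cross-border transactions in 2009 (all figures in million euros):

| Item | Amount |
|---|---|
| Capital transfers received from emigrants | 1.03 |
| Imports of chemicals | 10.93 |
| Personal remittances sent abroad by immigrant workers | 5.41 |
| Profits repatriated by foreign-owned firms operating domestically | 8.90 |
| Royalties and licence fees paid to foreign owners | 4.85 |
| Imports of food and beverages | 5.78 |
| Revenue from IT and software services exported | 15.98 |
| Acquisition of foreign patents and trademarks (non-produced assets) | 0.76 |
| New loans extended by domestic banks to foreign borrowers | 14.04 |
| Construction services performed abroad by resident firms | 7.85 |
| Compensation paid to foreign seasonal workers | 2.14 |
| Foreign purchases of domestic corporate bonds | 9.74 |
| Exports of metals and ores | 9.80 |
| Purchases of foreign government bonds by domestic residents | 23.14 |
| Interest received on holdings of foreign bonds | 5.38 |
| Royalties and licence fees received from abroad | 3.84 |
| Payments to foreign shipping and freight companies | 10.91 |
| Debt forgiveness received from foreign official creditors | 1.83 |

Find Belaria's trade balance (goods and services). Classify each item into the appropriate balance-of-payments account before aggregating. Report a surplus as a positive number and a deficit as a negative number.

Goods: 9.80 - 5.78 - 10.93 = -6.91
Services: 7.85 - 4.85 + 15.98 - 10.91 + 3.84 = 11.91
Trade balance = -6.91 + 11.91 = 5.00
(Excluded from the trade balance — capital account: capital transfers received from emigrants 1.03, acquisition of foreign patents and trademarks (non-produced assets) 0.76, debt forgiveness received from foreign official creditors 1.83; secondary income: personal remittances sent abroad by immigrant workers 5.41; primary income: profits repatriated by foreign-owned firms operating domestically 8.90, compensation paid to foreign seasonal workers 2.14, interest received on holdings of foreign bonds 5.38; financial account: new loans extended by domestic banks to foreign borrowers 14.04, foreign purchases of domestic corporate bonds 9.74, purchases of foreign government bonds by domestic residents 23.14.)

5.00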